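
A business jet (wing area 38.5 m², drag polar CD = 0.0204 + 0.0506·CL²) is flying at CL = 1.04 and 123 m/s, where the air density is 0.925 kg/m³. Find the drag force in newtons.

D = 20200 N

CD = 0.0204 + 0.0506 × 1.04² = 0.07513
D = ½ρv²S·CD = ½ × 0.925 × 123² × 38.5 × 0.07513 = 20200 N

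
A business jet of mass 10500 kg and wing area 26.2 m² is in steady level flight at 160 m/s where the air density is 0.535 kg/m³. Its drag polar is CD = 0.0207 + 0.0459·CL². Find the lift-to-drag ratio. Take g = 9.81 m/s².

L/D = 16

Weight W = mg = 10500 × 9.81 = 1.03×10^5 N; in level flight L = W.
q = ½ρv² = ½ × 0.535 × 160² = 6848 Pa.
CL = W/(q·S) = 1.03×10^5 / (6848 × 26.2) = 0.5741.
CD = 0.0207 + 0.0459 × 0.5741² = 0.03583.
L/D = CL/CD = 0.5741 / 0.03583 = 16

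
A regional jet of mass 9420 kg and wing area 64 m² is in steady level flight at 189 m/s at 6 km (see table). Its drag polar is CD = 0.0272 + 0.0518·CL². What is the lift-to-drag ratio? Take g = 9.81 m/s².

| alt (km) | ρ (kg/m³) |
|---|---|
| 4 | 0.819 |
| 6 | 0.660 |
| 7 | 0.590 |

L/D = 4.38

At 6 km, from the table: ρ = 0.660 kg/m³.
In steady level flight, lift balances weight: W = mg = 9420 × 9.81 = 92410 N.
Dynamic pressure q = 0.5 × 0.66 × 189² = 11790 Pa.
CL = 2W/(ρv²S) = 2×92410/(0.66×189²×64) = 0.1225.
CD = 0.0272 + 0.0518 × 0.1225² = 0.02798.
L/D = CL/CD = 0.1225 / 0.02798 = 4.38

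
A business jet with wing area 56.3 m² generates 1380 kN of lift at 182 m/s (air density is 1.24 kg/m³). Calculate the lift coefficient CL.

CL = 1.19

From L = ½ρv²S·CL, rearranging gives CL = 2L/(ρv²S).
CL = 2 × 1.38×10^6 / (1.24 × 182² × 56.3) = 1.19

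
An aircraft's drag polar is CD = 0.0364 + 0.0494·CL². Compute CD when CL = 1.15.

CD = 0.0364 + 0.0494 × 1.15² = 0.0364 + 0.06533 = 0.102

CD = 0.102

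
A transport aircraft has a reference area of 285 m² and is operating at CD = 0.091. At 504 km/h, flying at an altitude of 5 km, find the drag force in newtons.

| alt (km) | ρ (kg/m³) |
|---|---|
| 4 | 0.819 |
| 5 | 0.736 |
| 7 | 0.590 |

At 5 km, from the table: ρ = 0.736 kg/m³.
Convert speed: v = 504 km/h ÷ 3.6 = 140 m/s.
D = ½ρv²S·CD = ½ × 0.736 × 140² × 285 × 0.091 = 1.87×10^5 N ≈ 187 kN

D = 1.87×10^5 N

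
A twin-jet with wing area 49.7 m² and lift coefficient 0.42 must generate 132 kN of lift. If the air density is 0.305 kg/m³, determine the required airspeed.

L = ½ρv²S·CL ⇒ v = √(2L/(ρ·S·CL))
v = √(2 × 1.32×10^5 / (0.305 × 49.7 × 0.42)) = √41470 = 204 m/s

v = 204 m/s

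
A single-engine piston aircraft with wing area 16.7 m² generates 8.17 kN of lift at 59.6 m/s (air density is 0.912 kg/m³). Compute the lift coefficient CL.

CL = 0.302

From L = ½ρv²S·CL, rearranging gives CL = 2L/(ρv²S).
CL = 2 × 8170 / (0.912 × 59.6² × 16.7) = 0.302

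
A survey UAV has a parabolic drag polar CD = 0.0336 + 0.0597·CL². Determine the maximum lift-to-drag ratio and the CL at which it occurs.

For CD = CD0 + K·CL², (L/D)max occurs at CL* = √(CD0/K) and equals 1/(2√(K·CD0)).
(L/D)max = 1/(2√(0.0597 × 0.0336)) = 1/(2 × 0.04479) = 11.2
CL* = √(0.0336/0.0597) = 0.75

(L/D)max = 11.2, at CL = 0.75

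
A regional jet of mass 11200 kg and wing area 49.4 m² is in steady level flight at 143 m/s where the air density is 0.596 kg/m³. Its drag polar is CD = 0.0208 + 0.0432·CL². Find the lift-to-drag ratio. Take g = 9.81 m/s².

Weight W = mg = 11200 × 9.81 = 1.0987×10^5 N; in level flight L = W.
q = ½ρv² = ½ × 0.596 × 143² = 6094 Pa.
CL = 2W/(ρv²S) = 2×1.0987×10^5/(0.596×143²×49.4) = 0.365.
CD = 0.0208 + 0.0432 × 0.365² = 0.02655.
L/D = CL/CD = 0.365 / 0.02655 = 13.7

L/D = 13.7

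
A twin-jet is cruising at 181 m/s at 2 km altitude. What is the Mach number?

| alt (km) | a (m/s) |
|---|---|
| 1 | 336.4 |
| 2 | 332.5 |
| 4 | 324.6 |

At 2 km, from the table: a = 332.5 m/s.
M = v/a = 181 / 332.5 = 0.544

M = 0.544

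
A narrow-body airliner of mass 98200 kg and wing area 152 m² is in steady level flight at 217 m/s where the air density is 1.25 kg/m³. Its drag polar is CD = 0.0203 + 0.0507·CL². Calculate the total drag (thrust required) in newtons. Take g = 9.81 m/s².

D = 1.01×10^5 N

Level flight ⇒ L = W = m·g = 98200 × 9.81 = 9.6334×10^5 N.
Dynamic pressure q = 0.5 × 1.25 × 217² = 29430 Pa.
CL = 2W/(ρv²S) = 2×9.6334×10^5/(1.25×217²×152) = 0.2153.
CD = 0.0203 + 0.0507 × 0.2153² = 0.02265.
D = q·S·CD = 29430 × 152 × 0.02265 = 1.013×10^5 N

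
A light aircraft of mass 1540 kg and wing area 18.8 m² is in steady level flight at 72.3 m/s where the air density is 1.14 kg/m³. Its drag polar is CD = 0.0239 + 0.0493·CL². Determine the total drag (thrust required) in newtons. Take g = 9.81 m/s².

In steady level flight, lift balances weight: W = mg = 1540 × 9.81 = 15107 N.
Dynamic pressure q = 0.5 × 1.14 × 72.3² = 2980 Pa.
CL = W/(q·S) = 15107 / (2980 × 18.8) = 0.2697.
CD = 0.0239 + 0.0493 × 0.2697² = 0.02749.
D = q·S·CD = 2980 × 18.8 × 0.02749 = 1540 N

D = 1540 N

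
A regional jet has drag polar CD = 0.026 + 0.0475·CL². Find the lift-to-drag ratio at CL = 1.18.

CD = 0.026 + 0.0475 × 1.18² = 0.09214
L/D = CL/CD = 1.18 / 0.09214 = 12.8

L/D = 12.8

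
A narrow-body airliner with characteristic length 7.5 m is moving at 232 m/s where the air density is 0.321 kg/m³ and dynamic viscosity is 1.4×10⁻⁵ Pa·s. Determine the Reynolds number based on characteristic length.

Re = 3.99×10^7

Re = ρ·v·c/μ = 0.321 × 232 × 7.5 / (1.4×10⁻⁵) = 3.99×10^7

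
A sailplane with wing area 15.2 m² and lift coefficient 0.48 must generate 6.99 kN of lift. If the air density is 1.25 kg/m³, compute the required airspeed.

L = ½ρv²S·CL ⇒ v = √(2L/(ρ·S·CL))
v = √(2 × 6990 / (1.25 × 15.2 × 0.48)) = √1533 = 39.2 m/s

v = 39.2 m/s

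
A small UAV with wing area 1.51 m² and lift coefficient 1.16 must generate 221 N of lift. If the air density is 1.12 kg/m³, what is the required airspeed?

v = 15 m/s

L = ½ρv²S·CL ⇒ v = √(2L/(ρ·S·CL))
v = √(2 × 221 / (1.12 × 1.51 × 1.16)) = √225.3 = 15 m/s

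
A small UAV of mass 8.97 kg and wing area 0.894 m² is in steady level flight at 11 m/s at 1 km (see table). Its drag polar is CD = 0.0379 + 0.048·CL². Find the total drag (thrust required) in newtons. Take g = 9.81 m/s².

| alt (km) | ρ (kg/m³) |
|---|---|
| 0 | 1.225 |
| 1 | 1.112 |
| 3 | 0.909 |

D = 8.46 N

At 1 km, from the table: ρ = 1.112 kg/m³.
Level flight ⇒ L = W = m·g = 8.97 × 9.81 = 87.996 N.
q = ½ρv² = ½ × 1.112 × 11² = 67.28 Pa.
CL = W/(q·S) = 87.996 / (67.28 × 0.894) = 1.463.
CD = 0.0379 + 0.048 × 1.463² = 0.1406.
D = q·S·CD = 67.28 × 0.894 × 0.1406 = 8.459 N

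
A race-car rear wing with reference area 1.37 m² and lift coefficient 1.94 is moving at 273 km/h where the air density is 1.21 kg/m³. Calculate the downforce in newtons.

Convert speed: v = 273 km/h ÷ 3.6 = 75.83 m/s.
L = ½ρv²S·CL = ½ × 1.21 × 75.83² × 1.37 × 1.94 = 9250 N ≈ 9.25 kN

L = 9250 N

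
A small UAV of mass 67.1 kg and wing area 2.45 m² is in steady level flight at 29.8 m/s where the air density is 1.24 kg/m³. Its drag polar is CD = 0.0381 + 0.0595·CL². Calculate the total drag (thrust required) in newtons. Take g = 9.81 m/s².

D = 70.5 N

In steady level flight, lift balances weight: W = mg = 67.1 × 9.81 = 658.25 N.
Dynamic pressure q = 0.5 × 1.24 × 29.8² = 550.6 Pa.
CL = W/(q·S) = 658.25 / (550.6 × 2.45) = 0.488.
CD = 0.0381 + 0.0595 × 0.488² = 0.05227.
D = q·S·CD = 550.6 × 2.45 × 0.05227 = 70.51 N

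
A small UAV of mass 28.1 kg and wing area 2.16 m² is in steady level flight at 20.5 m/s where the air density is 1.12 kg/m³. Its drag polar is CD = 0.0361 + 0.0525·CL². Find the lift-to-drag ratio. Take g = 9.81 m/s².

L/D = 10.5

In steady level flight, lift balances weight: W = mg = 28.1 × 9.81 = 275.66 N.
q = ½ρv² = ½ × 1.12 × 20.5² = 235.3 Pa.
CL = 2W/(ρv²S) = 2×275.66/(1.12×20.5²×2.16) = 0.5423.
CD = 0.0361 + 0.0525 × 0.5423² = 0.05154.
L/D = CL/CD = 0.5423 / 0.05154 = 10.5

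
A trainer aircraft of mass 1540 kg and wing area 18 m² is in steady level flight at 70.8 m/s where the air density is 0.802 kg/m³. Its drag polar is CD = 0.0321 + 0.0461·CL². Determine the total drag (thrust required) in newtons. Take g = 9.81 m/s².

D = 1450 N

Weight W = mg = 1540 × 9.81 = 15107 N; in level flight L = W.
Dynamic pressure q = 0.5 × 0.802 × 70.8² = 2010 Pa.
CL = 2W/(ρv²S) = 2×15107/(0.802×70.8²×18) = 0.4175.
CD = 0.0321 + 0.0461 × 0.4175² = 0.04014.
D = q·S·CD = 2010 × 18 × 0.04014 = 1452 N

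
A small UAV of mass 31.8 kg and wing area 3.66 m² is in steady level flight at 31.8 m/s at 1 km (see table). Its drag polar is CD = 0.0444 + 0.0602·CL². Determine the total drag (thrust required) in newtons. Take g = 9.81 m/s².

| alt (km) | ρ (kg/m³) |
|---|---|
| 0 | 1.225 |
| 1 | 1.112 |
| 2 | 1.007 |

D = 94.2 N

At 1 km, from the table: ρ = 1.112 kg/m³.
Level flight ⇒ L = W = m·g = 31.8 × 9.81 = 311.96 N.
Dynamic pressure q = 0.5 × 1.112 × 31.8² = 562.2 Pa.
Required CL = L/(qS) = 311.96/(562.2·3.66) = 0.1516.
CD = 0.0444 + 0.0602 × 0.1516² = 0.04578.
D = q·S·CD = 562.2 × 3.66 × 0.04578 = 94.21 N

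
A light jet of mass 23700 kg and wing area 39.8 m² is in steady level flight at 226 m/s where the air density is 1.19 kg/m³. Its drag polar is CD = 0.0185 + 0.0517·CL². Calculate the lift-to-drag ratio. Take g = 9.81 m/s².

L/D = 9.42

Level flight ⇒ L = W = m·g = 23700 × 9.81 = 2.325×10^5 N.
Dynamic pressure q = 0.5 × 1.19 × 226² = 30390 Pa.
CL = W/(q·S) = 2.325×10^5 / (30390 × 39.8) = 0.1922.
CD = 0.0185 + 0.0517 × 0.1922² = 0.02041.
L/D = CL/CD = 0.1922 / 0.02041 = 9.42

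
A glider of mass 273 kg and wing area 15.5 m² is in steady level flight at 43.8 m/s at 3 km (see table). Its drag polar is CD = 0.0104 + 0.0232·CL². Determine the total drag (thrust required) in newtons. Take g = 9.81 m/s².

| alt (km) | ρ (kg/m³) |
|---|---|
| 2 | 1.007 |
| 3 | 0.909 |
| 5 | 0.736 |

D = 153 N

At 3 km, from the table: ρ = 0.909 kg/m³.
In steady level flight, lift balances weight: W = mg = 273 × 9.81 = 2678.1 N.
Dynamic pressure q = 0.5 × 0.909 × 43.8² = 871.9 Pa.
Required CL = L/(qS) = 2678.1/(871.9·15.5) = 0.1982.
CD = 0.0104 + 0.0232 × 0.1982² = 0.01131.
D = q·S·CD = 871.9 × 15.5 × 0.01131 = 152.9 N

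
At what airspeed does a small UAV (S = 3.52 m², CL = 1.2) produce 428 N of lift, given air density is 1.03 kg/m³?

L = ½ρv²S·CL ⇒ v = √(2L/(ρ·S·CL))
v = √(2 × 428 / (1.03 × 3.52 × 1.2)) = √196.7 = 14 m/s

v = 14 m/s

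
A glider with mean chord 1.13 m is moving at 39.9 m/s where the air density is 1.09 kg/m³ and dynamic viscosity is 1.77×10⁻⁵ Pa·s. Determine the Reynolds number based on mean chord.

Re = 2.78×10^6

Re = ρ·v·c/μ = 1.09 × 39.9 × 1.13 / (1.77×10⁻⁵) = 2.78×10^6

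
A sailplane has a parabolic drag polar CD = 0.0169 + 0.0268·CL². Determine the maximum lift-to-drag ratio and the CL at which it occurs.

For CD = CD0 + K·CL², (L/D)max occurs at CL* = √(CD0/K) and equals 1/(2√(K·CD0)).
(L/D)max = 1/(2√(0.0268 × 0.0169)) = 1/(2 × 0.02128) = 23.5
CL* = √(0.0169/0.0268) = 0.794

(L/D)max = 23.5, at CL = 0.794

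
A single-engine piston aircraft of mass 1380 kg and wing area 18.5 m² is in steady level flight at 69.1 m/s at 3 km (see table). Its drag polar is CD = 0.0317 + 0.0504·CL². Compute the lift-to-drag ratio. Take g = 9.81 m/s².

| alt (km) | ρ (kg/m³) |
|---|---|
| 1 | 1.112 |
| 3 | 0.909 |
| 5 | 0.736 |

L/D = 9.01

At 3 km, from the table: ρ = 0.909 kg/m³.
Level flight ⇒ L = W = m·g = 1380 × 9.81 = 13538 N.
q = ½ρv² = ½ × 0.909 × 69.1² = 2170 Pa.
CL = 2W/(ρv²S) = 2×13538/(0.909×69.1²×18.5) = 0.3372.
CD = 0.0317 + 0.0504 × 0.3372² = 0.03743.
L/D = CL/CD = 0.3372 / 0.03743 = 9.01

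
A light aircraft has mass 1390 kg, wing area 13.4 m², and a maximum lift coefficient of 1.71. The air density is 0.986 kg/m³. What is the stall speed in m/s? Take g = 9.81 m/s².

Weight W = mg = 1390 × 9.81 = 13640 N.
From L = ½ρV²S·CL,max = W: V_stall = √(2W/(ρSCL,max)) = √(2·13640/(0.986·13.4·1.71))
V_stall = √1207 = 34.7 m/s

V_stall = 34.7 m/s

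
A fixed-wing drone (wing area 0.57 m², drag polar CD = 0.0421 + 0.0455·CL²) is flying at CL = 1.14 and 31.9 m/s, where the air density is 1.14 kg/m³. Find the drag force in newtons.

D = 33.5 N

CD = 0.0421 + 0.0455 × 1.14² = 0.1012
D = ½ρv²S·CD = ½ × 1.14 × 31.9² × 0.57 × 0.1012 = 33.5 N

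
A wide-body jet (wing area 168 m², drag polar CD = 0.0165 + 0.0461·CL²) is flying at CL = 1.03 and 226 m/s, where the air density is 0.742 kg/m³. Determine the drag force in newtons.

CD = 0.0165 + 0.0461 × 1.03² = 0.06541
D = ½ρv²S·CD = ½ × 0.742 × 226² × 168 × 0.06541 = 2.08×10^5 N

D = 2.08×10^5 N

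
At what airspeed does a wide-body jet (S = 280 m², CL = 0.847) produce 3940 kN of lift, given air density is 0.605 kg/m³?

v = 234 m/s

L = ½ρv²S·CL ⇒ v = √(2L/(ρ·S·CL))
v = √(2 × 3.94×10^6 / (0.605 × 280 × 0.847)) = √54920 = 234 m/s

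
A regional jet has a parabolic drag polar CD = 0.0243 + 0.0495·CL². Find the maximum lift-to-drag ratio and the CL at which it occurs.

(L/D)max = 14.4, at CL = 0.701

For CD = CD0 + K·CL², (L/D)max occurs at CL* = √(CD0/K) and equals 1/(2√(K·CD0)).
(L/D)max = 1/(2√(0.0495 × 0.0243)) = 1/(2 × 0.03468) = 14.4
CL* = √(0.0243/0.0495) = 0.701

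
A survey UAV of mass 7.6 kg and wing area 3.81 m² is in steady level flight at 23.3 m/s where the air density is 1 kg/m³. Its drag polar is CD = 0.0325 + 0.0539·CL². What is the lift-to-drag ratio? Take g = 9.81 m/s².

L/D = 2.2

In steady level flight, lift balances weight: W = mg = 7.6 × 9.81 = 74.556 N.
Dynamic pressure q = 0.5 × 1 × 23.3² = 271.4 Pa.
CL = 2W/(ρv²S) = 2×74.556/(1×23.3²×3.81) = 0.07209.
CD = 0.0325 + 0.0539 × 0.07209² = 0.03278.
L/D = CL/CD = 0.07209 / 0.03278 = 2.2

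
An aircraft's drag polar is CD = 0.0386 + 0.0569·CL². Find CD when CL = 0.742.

CD = 0.0386 + 0.0569 × 0.742² = 0.0386 + 0.03133 = 0.0699

CD = 0.0699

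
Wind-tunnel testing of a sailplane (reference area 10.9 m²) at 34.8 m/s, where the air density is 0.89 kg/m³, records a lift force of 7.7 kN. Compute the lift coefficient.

CL = 1.31

From L = ½ρv²S·CL, rearranging gives CL = 2L/(ρv²S).
CL = 2 × 7700 / (0.89 × 34.8² × 10.9) = 1.31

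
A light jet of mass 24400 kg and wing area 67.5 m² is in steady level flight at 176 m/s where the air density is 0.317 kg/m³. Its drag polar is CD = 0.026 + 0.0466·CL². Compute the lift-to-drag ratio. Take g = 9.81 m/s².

Level flight ⇒ L = W = m·g = 24400 × 9.81 = 2.3936×10^5 N.
q = ½ρv² = ½ × 0.317 × 176² = 4910 Pa.
CL = 2W/(ρv²S) = 2×2.3936×10^5/(0.317×176²×67.5) = 0.7223.
CD = 0.026 + 0.0466 × 0.7223² = 0.05031.
L/D = CL/CD = 0.7223 / 0.05031 = 14.4

L/D = 14.4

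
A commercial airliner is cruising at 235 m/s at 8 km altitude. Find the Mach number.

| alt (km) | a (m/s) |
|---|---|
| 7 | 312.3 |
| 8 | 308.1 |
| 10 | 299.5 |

M = 0.763

At 8 km, from the table: a = 308.1 m/s.
M = v/a = 235 / 308.1 = 0.763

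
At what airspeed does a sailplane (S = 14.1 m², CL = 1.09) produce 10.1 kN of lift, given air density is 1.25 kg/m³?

L = ½ρv²S·CL ⇒ v = √(2L/(ρ·S·CL))
v = √(2 × 10100 / (1.25 × 14.1 × 1.09)) = √1051 = 32.4 m/s

v = 32.4 m/s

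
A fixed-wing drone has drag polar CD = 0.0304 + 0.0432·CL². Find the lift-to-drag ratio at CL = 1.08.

CD = 0.0304 + 0.0432 × 1.08² = 0.08079
L/D = CL/CD = 1.08 / 0.08079 = 13.4

L/D = 13.4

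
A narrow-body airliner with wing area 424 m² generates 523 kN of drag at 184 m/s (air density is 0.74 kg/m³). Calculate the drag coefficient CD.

CD = 0.0985

From D = ½ρv²S·CD, rearranging gives CD = 2D/(ρv²S).
CD = 2 × 5.23×10^5 / (0.74 × 184² × 424) = 0.0985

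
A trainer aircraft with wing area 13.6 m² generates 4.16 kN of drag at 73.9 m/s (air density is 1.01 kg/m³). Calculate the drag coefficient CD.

CD = 0.111

From D = ½ρv²S·CD, rearranging gives CD = 2D/(ρv²S).
CD = 2 × 4160 / (1.01 × 73.9² × 13.6) = 0.111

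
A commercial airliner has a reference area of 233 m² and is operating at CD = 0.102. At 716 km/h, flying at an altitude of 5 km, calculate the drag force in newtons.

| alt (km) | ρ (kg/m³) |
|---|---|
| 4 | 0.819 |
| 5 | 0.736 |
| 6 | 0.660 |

At 5 km, from the table: ρ = 0.736 kg/m³.
Convert speed: v = 716 km/h ÷ 3.6 = 198.9 m/s.
Dynamic pressure q = ½ρv² = ½ × 0.736 × 198.9² = 14560 Pa.
D = q·S·CD = 14560 × 233 × 0.102 = 3.46×10^5 N ≈ 346 kN

D = 3.46×10^5 N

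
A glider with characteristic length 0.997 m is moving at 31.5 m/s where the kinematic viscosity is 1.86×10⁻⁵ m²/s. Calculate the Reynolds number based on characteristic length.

Re = 1.69×10^6

Re = v·c/ν = 31.5 × 0.997 / (1.86×10⁻⁵) = 1.69×10^6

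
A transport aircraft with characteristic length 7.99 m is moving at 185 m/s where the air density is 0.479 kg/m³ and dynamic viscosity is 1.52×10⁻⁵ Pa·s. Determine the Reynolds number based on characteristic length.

Re = 4.66×10^7

Re = ρ·v·c/μ = 0.479 × 185 × 7.99 / (1.52×10⁻⁵) = 4.66×10^7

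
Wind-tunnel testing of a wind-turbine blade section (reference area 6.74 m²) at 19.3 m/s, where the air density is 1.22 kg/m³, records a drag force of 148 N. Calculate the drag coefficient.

CD = 0.0966

From D = ½ρv²S·CD, rearranging gives CD = 2D/(ρv²S).
CD = 2 × 148 / (1.22 × 19.3² × 6.74) = 0.0966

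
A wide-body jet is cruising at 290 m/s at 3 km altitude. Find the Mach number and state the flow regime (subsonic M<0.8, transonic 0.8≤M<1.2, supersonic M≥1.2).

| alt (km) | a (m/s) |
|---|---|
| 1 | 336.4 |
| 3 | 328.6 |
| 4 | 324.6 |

At 3 km, from the table: a = 328.6 m/s.
M = v/a = 290 / 328.6 = 0.883
M = 0.883 → transonic.

M = 0.883 (transonic)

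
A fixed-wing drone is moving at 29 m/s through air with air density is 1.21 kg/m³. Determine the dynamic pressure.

q = ½ρv² = ½ × 1.21 × 29² = 509 Pa

q = 509 Pa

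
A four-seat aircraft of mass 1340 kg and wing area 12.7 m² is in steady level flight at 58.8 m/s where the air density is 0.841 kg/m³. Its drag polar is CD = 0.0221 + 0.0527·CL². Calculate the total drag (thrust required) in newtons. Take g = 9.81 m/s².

In steady level flight, lift balances weight: W = mg = 1340 × 9.81 = 13145 N.
Dynamic pressure q = 0.5 × 0.841 × 58.8² = 1454 Pa.
CL = W/(q·S) = 13145 / (1454 × 12.7) = 0.7119.
CD = 0.0221 + 0.0527 × 0.7119² = 0.04881.
D = q·S·CD = 1454 × 12.7 × 0.04881 = 901.3 N

D = 901 N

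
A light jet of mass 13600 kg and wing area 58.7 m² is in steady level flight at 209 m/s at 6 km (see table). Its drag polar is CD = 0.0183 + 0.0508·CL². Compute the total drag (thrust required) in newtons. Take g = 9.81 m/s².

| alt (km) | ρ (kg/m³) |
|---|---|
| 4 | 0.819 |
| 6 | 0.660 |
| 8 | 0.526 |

D = 16600 N

At 6 km, from the table: ρ = 0.660 kg/m³.
Weight W = mg = 13600 × 9.81 = 1.3342×10^5 N; in level flight L = W.
q = ½ρv² = ½ × 0.66 × 209² = 14410 Pa.
CL = W/(q·S) = 1.3342×10^5 / (14410 × 58.7) = 0.1577.
CD = 0.0183 + 0.0508 × 0.1577² = 0.01956.
D = q·S·CD = 14410 × 58.7 × 0.01956 = 16550 N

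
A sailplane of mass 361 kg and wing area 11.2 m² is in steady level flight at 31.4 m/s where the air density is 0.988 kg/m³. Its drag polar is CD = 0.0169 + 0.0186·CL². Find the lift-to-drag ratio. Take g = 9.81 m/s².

Level flight ⇒ L = W = m·g = 361 × 9.81 = 3541.4 N.
Dynamic pressure q = 0.5 × 0.988 × 31.4² = 487.1 Pa.
CL = W/(q·S) = 3541.4 / (487.1 × 11.2) = 0.6492.
CD = 0.0169 + 0.0186 × 0.6492² = 0.02474.
L/D = CL/CD = 0.6492 / 0.02474 = 26.2

L/D = 26.2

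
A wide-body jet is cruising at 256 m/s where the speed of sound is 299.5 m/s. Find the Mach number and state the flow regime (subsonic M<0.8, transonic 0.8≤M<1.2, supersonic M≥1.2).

M = 0.855 (transonic)

M = v/a = 256 / 299.5 = 0.855
M = 0.855 → transonic.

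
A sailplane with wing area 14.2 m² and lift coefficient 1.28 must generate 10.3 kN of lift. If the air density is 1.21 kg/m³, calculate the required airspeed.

L = ½ρv²S·CL ⇒ v = √(2L/(ρ·S·CL))
v = √(2 × 10300 / (1.21 × 14.2 × 1.28)) = √936.7 = 30.6 m/s

v = 30.6 m/s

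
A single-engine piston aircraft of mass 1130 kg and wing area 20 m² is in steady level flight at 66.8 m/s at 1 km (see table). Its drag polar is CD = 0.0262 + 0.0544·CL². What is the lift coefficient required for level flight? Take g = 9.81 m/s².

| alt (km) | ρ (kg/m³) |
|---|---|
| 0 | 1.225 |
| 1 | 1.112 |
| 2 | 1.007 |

CL = 0.223

At 1 km, from the table: ρ = 1.112 kg/m³.
In steady level flight, lift balances weight: W = mg = 1130 × 9.81 = 11085 N.
Dynamic pressure q = 0.5 × 1.112 × 66.8² = 2481 Pa.
CL = W/(q·S) = 11085 / (2481 × 20) = 0.2234.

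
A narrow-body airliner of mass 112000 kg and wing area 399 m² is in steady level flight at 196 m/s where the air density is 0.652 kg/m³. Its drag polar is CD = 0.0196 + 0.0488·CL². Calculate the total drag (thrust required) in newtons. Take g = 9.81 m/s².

Weight W = mg = 112000 × 9.81 = 1.0987×10^6 N; in level flight L = W.
q = ½ρv² = ½ × 0.652 × 196² = 12520 Pa.
CL = W/(q·S) = 1.0987×10^6 / (12520 × 399) = 0.2199.
CD = 0.0196 + 0.0488 × 0.2199² = 0.02196.
D = q·S·CD = 12520 × 399 × 0.02196 = 1.097×10^5 N

D = 1.1×10^5 N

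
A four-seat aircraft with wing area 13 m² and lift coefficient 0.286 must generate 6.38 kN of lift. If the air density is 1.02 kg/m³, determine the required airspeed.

L = ½ρv²S·CL ⇒ v = √(2L/(ρ·S·CL))
v = √(2 × 6380 / (1.02 × 13 × 0.286)) = √3365 = 58 m/s

v = 58 m/s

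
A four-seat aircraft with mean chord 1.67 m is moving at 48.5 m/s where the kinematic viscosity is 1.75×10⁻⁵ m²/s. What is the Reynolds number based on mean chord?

Re = v·c/ν = 48.5 × 1.67 / (1.75×10⁻⁵) = 4.63×10^6

Re = 4.63×10^6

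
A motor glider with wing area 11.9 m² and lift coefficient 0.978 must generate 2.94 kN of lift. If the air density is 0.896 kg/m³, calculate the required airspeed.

v = 23.7 m/s

L = ½ρv²S·CL ⇒ v = √(2L/(ρ·S·CL))
v = √(2 × 2940 / (0.896 × 11.9 × 0.978)) = √563.9 = 23.7 m/s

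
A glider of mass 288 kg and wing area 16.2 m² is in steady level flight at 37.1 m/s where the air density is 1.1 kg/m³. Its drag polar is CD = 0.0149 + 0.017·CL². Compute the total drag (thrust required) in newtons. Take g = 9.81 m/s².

Weight W = mg = 288 × 9.81 = 2825.3 N; in level flight L = W.
q = ½ρv² = ½ × 1.1 × 37.1² = 757 Pa.
CL = 2W/(ρv²S) = 2×2825.3/(1.1×37.1²×16.2) = 0.2304.
CD = 0.0149 + 0.017 × 0.2304² = 0.0158.
D = q·S·CD = 757 × 16.2 × 0.0158 = 193.8 N

D = 194 N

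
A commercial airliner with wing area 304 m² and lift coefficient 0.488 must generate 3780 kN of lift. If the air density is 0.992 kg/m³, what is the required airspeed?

L = ½ρv²S·CL ⇒ v = √(2L/(ρ·S·CL))
v = √(2 × 3.78×10^6 / (0.992 × 304 × 0.488)) = √51370 = 227 m/s

v = 227 m/s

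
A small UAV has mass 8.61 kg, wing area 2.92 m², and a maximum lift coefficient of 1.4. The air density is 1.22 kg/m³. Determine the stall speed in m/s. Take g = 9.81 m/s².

V_stall = 5.82 m/s

Stall occurs when L = W at CL,max. W = mg = 8.61 × 9.81 = 84.46 N.
V_stall = √(2W/(ρ·S·CL,max)) = √(2 × 84.46 / (1.22 × 2.92 × 1.4))
V_stall = √33.87 = 5.82 m/s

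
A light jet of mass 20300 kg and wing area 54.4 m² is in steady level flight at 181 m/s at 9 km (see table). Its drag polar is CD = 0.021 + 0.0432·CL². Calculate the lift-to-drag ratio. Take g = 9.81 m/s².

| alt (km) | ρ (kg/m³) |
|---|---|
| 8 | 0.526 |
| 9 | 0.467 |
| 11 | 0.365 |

At 9 km, from the table: ρ = 0.467 kg/m³.
In steady level flight, lift balances weight: W = mg = 20300 × 9.81 = 1.9914×10^5 N.
Dynamic pressure q = 0.5 × 0.467 × 181² = 7650 Pa.
CL = W/(q·S) = 1.9914×10^5 / (7650 × 54.4) = 0.4785.
CD = 0.021 + 0.0432 × 0.4785² = 0.03089.
L/D = CL/CD = 0.4785 / 0.03089 = 15.5

L/D = 15.5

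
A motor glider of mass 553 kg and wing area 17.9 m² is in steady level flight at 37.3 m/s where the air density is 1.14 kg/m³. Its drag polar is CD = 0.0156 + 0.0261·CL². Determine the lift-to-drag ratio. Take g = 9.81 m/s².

L/D = 19.7

Weight W = mg = 553 × 9.81 = 5424.9 N; in level flight L = W.
q = ½ρv² = ½ × 1.14 × 37.3² = 793 Pa.
Required CL = L/(qS) = 5424.9/(793·17.9) = 0.3822.
CD = 0.0156 + 0.0261 × 0.3822² = 0.01941.
L/D = CL/CD = 0.3822 / 0.01941 = 19.7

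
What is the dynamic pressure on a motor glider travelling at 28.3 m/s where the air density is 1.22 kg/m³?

q = 489 Pa

q = ½ρv² = ½ × 1.22 × 28.3² = 489 Pa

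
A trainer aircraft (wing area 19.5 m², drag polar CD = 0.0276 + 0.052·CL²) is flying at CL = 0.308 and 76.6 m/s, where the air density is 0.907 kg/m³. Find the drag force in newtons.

D = 1690 N

CD = 0.0276 + 0.052 × 0.308² = 0.03253
D = ½ρv²S·CD = ½ × 0.907 × 76.6² × 19.5 × 0.03253 = 1690 N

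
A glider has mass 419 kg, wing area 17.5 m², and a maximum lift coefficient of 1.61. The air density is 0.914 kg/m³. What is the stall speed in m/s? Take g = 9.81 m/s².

Weight W = mg = 419 × 9.81 = 4110 N.
V_stall = √(2W/(ρ·S·CL,max)) = √(2 × 4110 / (0.914 × 17.5 × 1.61))
V_stall = √319.2 = 17.9 m/s

V_stall = 17.9 m/s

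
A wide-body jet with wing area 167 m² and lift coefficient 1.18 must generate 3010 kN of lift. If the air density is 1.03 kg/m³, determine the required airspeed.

v = 172 m/s

L = ½ρv²S·CL ⇒ v = √(2L/(ρ·S·CL))
v = √(2 × 3.01×10^6 / (1.03 × 167 × 1.18)) = √29660 = 172 m/s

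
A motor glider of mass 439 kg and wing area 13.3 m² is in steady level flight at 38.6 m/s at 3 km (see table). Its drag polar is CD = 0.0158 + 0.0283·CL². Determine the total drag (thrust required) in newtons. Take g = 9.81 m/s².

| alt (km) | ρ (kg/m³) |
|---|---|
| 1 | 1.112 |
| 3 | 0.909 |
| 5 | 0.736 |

At 3 km, from the table: ρ = 0.909 kg/m³.
Weight W = mg = 439 × 9.81 = 4306.6 N; in level flight L = W.
q = ½ρv² = ½ × 0.909 × 38.6² = 677.2 Pa.
CL = W/(q·S) = 4306.6 / (677.2 × 13.3) = 0.4782.
CD = 0.0158 + 0.0283 × 0.4782² = 0.02227.
D = q·S·CD = 677.2 × 13.3 × 0.02227 = 200.6 N

D = 201 N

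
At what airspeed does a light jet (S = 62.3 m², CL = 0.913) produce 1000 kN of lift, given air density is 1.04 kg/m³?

L = ½ρv²S·CL ⇒ v = √(2L/(ρ·S·CL))
v = √(2 × 1×10^6 / (1.04 × 62.3 × 0.913)) = √33810 = 184 m/s

v = 184 m/s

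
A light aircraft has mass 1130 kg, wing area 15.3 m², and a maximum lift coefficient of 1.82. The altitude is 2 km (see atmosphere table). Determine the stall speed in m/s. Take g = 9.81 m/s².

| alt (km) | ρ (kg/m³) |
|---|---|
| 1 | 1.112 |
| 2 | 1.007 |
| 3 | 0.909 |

V_stall = 28.1 m/s

At 2 km, from the table: ρ = 1.007 kg/m³.
Weight W = mg = 1130 × 9.81 = 11090 N.
V_stall = √(2W/(ρ·S·CL,max)) = √(2 × 11090 / (1.007 × 15.3 × 1.82))
V_stall = √790.7 = 28.1 m/s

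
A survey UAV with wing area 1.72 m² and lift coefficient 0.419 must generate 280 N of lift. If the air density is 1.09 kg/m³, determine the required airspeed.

v = 26.7 m/s

L = ½ρv²S·CL ⇒ v = √(2L/(ρ·S·CL))
v = √(2 × 280 / (1.09 × 1.72 × 0.419)) = √712.9 = 26.7 m/s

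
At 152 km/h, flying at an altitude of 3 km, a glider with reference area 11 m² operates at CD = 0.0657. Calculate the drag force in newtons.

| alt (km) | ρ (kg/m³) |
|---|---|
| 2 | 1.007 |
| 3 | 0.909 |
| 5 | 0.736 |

At 3 km, from the table: ρ = 0.909 kg/m³.
Convert speed: v = 152 km/h ÷ 3.6 = 42.22 m/s.
D = ½ρv²S·CD = ½ × 0.909 × 42.22² × 11 × 0.0657 = 586 N

D = 586 N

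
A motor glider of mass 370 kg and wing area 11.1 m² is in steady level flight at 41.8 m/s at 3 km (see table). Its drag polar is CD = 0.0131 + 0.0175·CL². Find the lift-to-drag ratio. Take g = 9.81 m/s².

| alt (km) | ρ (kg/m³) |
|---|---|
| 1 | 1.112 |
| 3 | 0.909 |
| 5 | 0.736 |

L/D = 25.6

At 3 km, from the table: ρ = 0.909 kg/m³.
Level flight ⇒ L = W = m·g = 370 × 9.81 = 3629.7 N.
q = ½ρv² = ½ × 0.909 × 41.8² = 794.1 Pa.
Required CL = L/(qS) = 3629.7/(794.1·11.1) = 0.4118.
CD = 0.0131 + 0.0175 × 0.4118² = 0.01607.
L/D = CL/CD = 0.4118 / 0.01607 = 25.6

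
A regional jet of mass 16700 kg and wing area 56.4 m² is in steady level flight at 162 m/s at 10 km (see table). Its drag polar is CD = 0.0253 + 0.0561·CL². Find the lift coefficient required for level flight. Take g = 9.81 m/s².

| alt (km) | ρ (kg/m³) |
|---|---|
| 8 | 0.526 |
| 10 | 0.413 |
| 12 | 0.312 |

At 10 km, from the table: ρ = 0.413 kg/m³.
Weight W = mg = 16700 × 9.81 = 1.6383×10^5 N; in level flight L = W.
Dynamic pressure q = 0.5 × 0.413 × 162² = 5419 Pa.
CL = 2W/(ρv²S) = 2×1.6383×10^5/(0.413×162²×56.4) = 0.536.

CL = 0.536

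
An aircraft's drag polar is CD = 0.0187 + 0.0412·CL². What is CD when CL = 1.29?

CD = 0.0873

CD = 0.0187 + 0.0412 × 1.29² = 0.0187 + 0.06856 = 0.0873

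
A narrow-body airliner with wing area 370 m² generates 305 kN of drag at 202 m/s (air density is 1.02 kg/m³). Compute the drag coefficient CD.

CD = 0.0396

From D = ½ρv²S·CD, rearranging gives CD = 2D/(ρv²S).
CD = 2 × 3.05×10^5 / (1.02 × 202² × 370) = 0.0396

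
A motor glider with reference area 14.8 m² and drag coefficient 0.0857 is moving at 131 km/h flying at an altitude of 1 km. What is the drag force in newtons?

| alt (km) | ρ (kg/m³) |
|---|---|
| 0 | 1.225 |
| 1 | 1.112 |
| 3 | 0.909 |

At 1 km, from the table: ρ = 1.112 kg/m³.
Convert speed: v = 131 km/h ÷ 3.6 = 36.39 m/s.
D = ½ρv²S·CD = ½ × 1.112 × 36.39² × 14.8 × 0.0857 = 934 N

D = 934 N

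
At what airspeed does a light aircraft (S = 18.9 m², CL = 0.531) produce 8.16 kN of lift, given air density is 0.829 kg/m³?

L = ½ρv²S·CL ⇒ v = √(2L/(ρ·S·CL))
v = √(2 × 8160 / (0.829 × 18.9 × 0.531)) = √1962 = 44.3 m/s

v = 44.3 m/s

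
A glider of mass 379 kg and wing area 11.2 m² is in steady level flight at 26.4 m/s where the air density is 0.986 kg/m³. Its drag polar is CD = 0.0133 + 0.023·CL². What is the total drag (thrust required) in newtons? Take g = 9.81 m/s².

D = 134 N

Level flight ⇒ L = W = m·g = 379 × 9.81 = 3718 N.
q = ½ρv² = ½ × 0.986 × 26.4² = 343.6 Pa.
CL = 2W/(ρv²S) = 2×3718/(0.986×26.4²×11.2) = 0.9661.
CD = 0.0133 + 0.023 × 0.9661² = 0.03477.
D = q·S·CD = 343.6 × 11.2 × 0.03477 = 133.8 N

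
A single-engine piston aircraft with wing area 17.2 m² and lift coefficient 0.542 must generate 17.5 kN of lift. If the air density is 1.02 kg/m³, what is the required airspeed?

v = 60.7 m/s

L = ½ρv²S·CL ⇒ v = √(2L/(ρ·S·CL))
v = √(2 × 17500 / (1.02 × 17.2 × 0.542)) = √3681 = 60.7 m/s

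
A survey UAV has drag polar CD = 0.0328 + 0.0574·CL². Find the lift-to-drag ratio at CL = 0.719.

CD = 0.0328 + 0.0574 × 0.719² = 0.06247
L/D = CL/CD = 0.719 / 0.06247 = 11.5

L/D = 11.5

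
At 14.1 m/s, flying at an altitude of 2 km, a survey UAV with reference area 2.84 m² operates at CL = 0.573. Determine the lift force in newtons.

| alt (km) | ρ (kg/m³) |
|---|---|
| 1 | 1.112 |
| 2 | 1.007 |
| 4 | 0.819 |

L = 163 N

At 2 km, from the table: ρ = 1.007 kg/m³.
Dynamic pressure q = ½ρv² = ½ × 1.007 × 14.1² = 100.1 Pa.
L = q·S·CL = 100.1 × 2.84 × 0.573 = 163 N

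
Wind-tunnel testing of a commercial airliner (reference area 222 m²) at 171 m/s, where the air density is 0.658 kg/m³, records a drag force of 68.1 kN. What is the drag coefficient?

CD = 0.0319

From D = ½ρv²S·CD, rearranging gives CD = 2D/(ρv²S).
CD = 2 × 68100 / (0.658 × 171² × 222) = 0.0319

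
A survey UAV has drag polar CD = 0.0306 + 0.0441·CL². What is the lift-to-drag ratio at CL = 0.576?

CD = 0.0306 + 0.0441 × 0.576² = 0.04523
L/D = CL/CD = 0.576 / 0.04523 = 12.7

L/D = 12.7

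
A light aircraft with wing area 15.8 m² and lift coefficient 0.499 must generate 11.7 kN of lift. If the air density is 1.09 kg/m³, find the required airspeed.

L = ½ρv²S·CL ⇒ v = √(2L/(ρ·S·CL))
v = √(2 × 11700 / (1.09 × 15.8 × 0.499)) = √2723 = 52.2 m/s

v = 52.2 m/s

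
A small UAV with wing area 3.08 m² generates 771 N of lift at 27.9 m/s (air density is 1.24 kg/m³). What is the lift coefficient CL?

CL = 0.519

From L = ½ρv²S·CL, rearranging gives CL = 2L/(ρv²S).
CL = 2 × 771 / (1.24 × 27.9² × 3.08) = 0.519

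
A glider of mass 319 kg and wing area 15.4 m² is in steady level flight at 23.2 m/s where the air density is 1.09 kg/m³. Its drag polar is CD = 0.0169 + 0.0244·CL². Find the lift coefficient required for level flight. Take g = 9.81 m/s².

CL = 0.693

Level flight ⇒ L = W = m·g = 319 × 9.81 = 3129.4 N.
Dynamic pressure q = 0.5 × 1.09 × 23.2² = 293.3 Pa.
Required CL = L/(qS) = 3129.4/(293.3·15.4) = 0.6927.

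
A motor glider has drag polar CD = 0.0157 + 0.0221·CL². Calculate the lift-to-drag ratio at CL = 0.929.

L/D = 26.7

CD = 0.0157 + 0.0221 × 0.929² = 0.03477
L/D = CL/CD = 0.929 / 0.03477 = 26.7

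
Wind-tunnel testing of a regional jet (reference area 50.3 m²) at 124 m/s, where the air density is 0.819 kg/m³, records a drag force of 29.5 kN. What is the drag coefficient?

From D = ½ρv²S·CD, rearranging gives CD = 2D/(ρv²S).
CD = 2 × 29500 / (0.819 × 124² × 50.3) = 0.0931

CD = 0.0931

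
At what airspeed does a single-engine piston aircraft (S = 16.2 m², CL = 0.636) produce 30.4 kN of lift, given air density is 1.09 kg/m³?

v = 73.6 m/s

L = ½ρv²S·CL ⇒ v = √(2L/(ρ·S·CL))
v = √(2 × 30400 / (1.09 × 16.2 × 0.636)) = √5414 = 73.6 m/s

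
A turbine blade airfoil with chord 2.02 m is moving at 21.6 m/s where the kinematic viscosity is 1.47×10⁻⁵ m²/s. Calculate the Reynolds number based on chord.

Re = v·c/ν = 21.6 × 2.02 / (1.47×10⁻⁵) = 2.97×10^6

Re = 2.97×10^6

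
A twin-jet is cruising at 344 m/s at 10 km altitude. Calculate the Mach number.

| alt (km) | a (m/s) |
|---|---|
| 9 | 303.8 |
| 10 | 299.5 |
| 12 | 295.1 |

At 10 km, from the table: a = 299.5 m/s.
M = v/a = 344 / 299.5 = 1.15

M = 1.15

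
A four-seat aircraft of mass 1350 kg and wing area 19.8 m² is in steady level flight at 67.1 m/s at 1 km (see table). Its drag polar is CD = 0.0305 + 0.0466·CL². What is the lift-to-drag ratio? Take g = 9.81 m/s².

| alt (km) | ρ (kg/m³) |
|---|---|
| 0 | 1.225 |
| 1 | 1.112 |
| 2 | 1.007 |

At 1 km, from the table: ρ = 1.112 kg/m³.
Weight W = mg = 1350 × 9.81 = 13244 N; in level flight L = W.
Dynamic pressure q = 0.5 × 1.112 × 67.1² = 2503 Pa.
Required CL = L/(qS) = 13244/(2503·19.8) = 0.2672.
CD = 0.0305 + 0.0466 × 0.2672² = 0.03383.
L/D = CL/CD = 0.2672 / 0.03383 = 7.9

L/D = 7.9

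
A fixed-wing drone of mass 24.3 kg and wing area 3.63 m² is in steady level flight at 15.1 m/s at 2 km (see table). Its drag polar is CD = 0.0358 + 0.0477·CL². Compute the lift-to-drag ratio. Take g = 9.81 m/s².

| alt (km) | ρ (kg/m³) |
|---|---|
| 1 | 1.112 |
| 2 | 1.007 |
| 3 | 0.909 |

At 2 km, from the table: ρ = 1.007 kg/m³.
Weight W = mg = 24.3 × 9.81 = 238.38 N; in level flight L = W.
Dynamic pressure q = 0.5 × 1.007 × 15.1² = 114.8 Pa.
Required CL = L/(qS) = 238.38/(114.8·3.63) = 0.572.
CD = 0.0358 + 0.0477 × 0.572² = 0.05141.
L/D = CL/CD = 0.572 / 0.05141 = 11.1

L/D = 11.1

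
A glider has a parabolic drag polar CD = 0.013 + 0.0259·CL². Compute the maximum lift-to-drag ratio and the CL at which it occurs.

For CD = CD0 + K·CL², (L/D)max occurs at CL* = √(CD0/K) and equals 1/(2√(K·CD0)).
(L/D)max = 1/(2√(0.0259 × 0.013)) = 1/(2 × 0.01835) = 27.2
CL* = √(0.013/0.0259) = 0.708

(L/D)max = 27.2, at CL = 0.708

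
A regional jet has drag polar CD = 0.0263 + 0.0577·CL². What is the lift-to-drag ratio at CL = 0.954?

CD = 0.0263 + 0.0577 × 0.954² = 0.07881
L/D = CL/CD = 0.954 / 0.07881 = 12.1

L/D = 12.1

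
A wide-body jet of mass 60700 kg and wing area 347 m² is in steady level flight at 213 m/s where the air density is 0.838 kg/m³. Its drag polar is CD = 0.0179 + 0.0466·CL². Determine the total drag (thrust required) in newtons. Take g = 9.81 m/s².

In steady level flight, lift balances weight: W = mg = 60700 × 9.81 = 5.9547×10^5 N.
Dynamic pressure q = 0.5 × 0.838 × 213² = 19010 Pa.
CL = W/(q·S) = 5.9547×10^5 / (19010 × 347) = 0.09027.
CD = 0.0179 + 0.0466 × 0.09027² = 0.01828.
D = q·S·CD = 19010 × 347 × 0.01828 = 1.206×10^5 N

D = 1.21×10^5 N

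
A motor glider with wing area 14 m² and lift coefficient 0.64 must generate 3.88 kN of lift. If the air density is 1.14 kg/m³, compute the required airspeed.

L = ½ρv²S·CL ⇒ v = √(2L/(ρ·S·CL))
v = √(2 × 3880 / (1.14 × 14 × 0.64)) = √759.7 = 27.6 m/s

v = 27.6 m/s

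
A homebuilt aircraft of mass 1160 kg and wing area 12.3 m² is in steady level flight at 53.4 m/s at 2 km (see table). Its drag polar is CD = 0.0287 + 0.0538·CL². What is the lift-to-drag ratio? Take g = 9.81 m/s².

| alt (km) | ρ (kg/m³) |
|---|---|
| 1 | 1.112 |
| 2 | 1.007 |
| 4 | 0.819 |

L/D = 12.6

At 2 km, from the table: ρ = 1.007 kg/m³.
Level flight ⇒ L = W = m·g = 1160 × 9.81 = 11380 N.
Dynamic pressure q = 0.5 × 1.007 × 53.4² = 1436 Pa.
Required CL = L/(qS) = 11380/(1436·12.3) = 0.6444.
CD = 0.0287 + 0.0538 × 0.6444² = 0.05104.
L/D = CL/CD = 0.6444 / 0.05104 = 12.6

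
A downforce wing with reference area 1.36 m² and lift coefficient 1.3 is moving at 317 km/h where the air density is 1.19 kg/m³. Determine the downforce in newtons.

Convert speed: v = 317 km/h ÷ 3.6 = 88.06 m/s.
L = ½ρv²S·CL = ½ × 1.19 × 88.06² × 1.36 × 1.3 = 8160 N ≈ 8.16 kN

L = 8160 N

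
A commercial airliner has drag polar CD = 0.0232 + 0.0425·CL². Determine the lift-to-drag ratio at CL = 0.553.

CD = 0.0232 + 0.0425 × 0.553² = 0.0362
L/D = CL/CD = 0.553 / 0.0362 = 15.3

L/D = 15.3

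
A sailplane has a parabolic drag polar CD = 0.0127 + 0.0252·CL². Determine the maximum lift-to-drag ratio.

(L/D)max = 27.9

For CD = CD0 + K·CL², (L/D)max occurs at CL* = √(CD0/K) and equals 1/(2√(K·CD0)).
(L/D)max = 1/(2√(0.0252 × 0.0127)) = 1/(2 × 0.01789) = 27.9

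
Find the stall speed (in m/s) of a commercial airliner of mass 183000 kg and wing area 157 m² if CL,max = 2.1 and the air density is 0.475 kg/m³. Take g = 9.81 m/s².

Weight W = mg = 183000 × 9.81 = 1.795×10^6 N.
V_stall = √(2W/(ρ·S·CL,max)) = √(2 × 1.795×10^6 / (0.475 × 157 × 2.1))
V_stall = √22930 = 151 m/s

V_stall = 151 m/s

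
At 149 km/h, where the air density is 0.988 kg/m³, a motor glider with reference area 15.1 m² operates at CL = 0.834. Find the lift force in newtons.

Convert speed: v = 149 km/h ÷ 3.6 = 41.39 m/s.
L = ½ρv²S·CL = ½ × 0.988 × 41.39² × 15.1 × 0.834 = 10700 N ≈ 10.7 kN

L = 10700 N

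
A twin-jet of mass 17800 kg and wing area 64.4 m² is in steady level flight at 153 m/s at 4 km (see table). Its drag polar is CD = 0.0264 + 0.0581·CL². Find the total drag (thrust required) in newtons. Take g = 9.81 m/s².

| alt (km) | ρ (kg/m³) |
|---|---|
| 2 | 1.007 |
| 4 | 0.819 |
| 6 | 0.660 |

D = 19200 N

At 4 km, from the table: ρ = 0.819 kg/m³.
Weight W = mg = 17800 × 9.81 = 1.7462×10^5 N; in level flight L = W.
q = ½ρv² = ½ × 0.819 × 153² = 9586 Pa.
Required CL = L/(qS) = 1.7462×10^5/(9586·64.4) = 0.2829.
CD = 0.0264 + 0.0581 × 0.2829² = 0.03105.
D = q·S·CD = 9586 × 64.4 × 0.03105 = 19170 N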